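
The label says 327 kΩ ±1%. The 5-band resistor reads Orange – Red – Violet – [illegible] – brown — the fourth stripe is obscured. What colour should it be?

327000 Ω = 327 × 10^3.
The fourth band is the multiplier, 10^3, which is orange.

orange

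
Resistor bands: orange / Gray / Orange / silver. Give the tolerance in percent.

±10%

The last band, silver, is the tolerance band.
Silver corresponds to ±10%.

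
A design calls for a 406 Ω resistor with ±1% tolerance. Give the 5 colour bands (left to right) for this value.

yellow, black, blue, black, brown

406 Ω = 406 × 10^0.
4 → yellow
0 → black
6 → blue
Multiplier 10^0 → black.
±1% tolerance → brown.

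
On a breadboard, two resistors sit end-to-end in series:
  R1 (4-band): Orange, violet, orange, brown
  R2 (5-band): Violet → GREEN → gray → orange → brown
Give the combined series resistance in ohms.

R1: orange, violet → 37; orange ×10^3 → 37000 Ω.
R2: violet, green, grey → 758; orange ×10^3 → 758000 Ω.
Series: 37000 + 758000 = 795000 Ω.

795000 Ω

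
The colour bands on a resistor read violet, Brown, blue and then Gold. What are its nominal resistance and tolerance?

Violet → 7 (first significant figure)
Brown → 1 (second significant figure)
Blue → ×10^6 multiplier
Gold → ±5% tolerance
71 × 1000000 = 71000000 Ω

71000000 Ω ±5%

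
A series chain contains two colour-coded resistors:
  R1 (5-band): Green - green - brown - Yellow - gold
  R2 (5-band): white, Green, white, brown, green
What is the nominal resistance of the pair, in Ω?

R1: green, green, brown → 551; yellow ×10^4 → 5510000 Ω.
R2: white, green, white → 959; brown ×10 → 9590 Ω.
Series: 5510000 + 9590 = 5519590 Ω.

5519590 Ω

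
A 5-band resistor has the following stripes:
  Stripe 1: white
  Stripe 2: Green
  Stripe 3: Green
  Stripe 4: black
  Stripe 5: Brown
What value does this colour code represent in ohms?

955 Ω

White → 9 (first significant figure)
Green → 5 (second significant figure)
Green → 5 (third significant figure)
Black → ×1 multiplier
955 × 1 = 955 Ω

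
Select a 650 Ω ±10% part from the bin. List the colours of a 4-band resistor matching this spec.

blue, green, brown, silver

650 Ω = 65 × 10^1.
6 → blue
5 → green
Multiplier 10^1 → brown.
±10% tolerance → silver.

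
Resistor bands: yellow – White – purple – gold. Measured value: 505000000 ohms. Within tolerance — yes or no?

yes

Yellow → 4 (first significant figure)
White → 9 (second significant figure)
Violet → ×10^7 multiplier
Gold → ±5% tolerance
49 × 10000000 = 490000000 Ω
Allowed range: 465500000 Ω to 514500000 Ω.
505000000 ohms lies inside that range.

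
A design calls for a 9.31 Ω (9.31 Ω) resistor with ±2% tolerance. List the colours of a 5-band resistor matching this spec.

white, orange, brown, silver, red

9.31 Ω = 931 × 10^-2.
9 → white
3 → orange
1 → brown
Multiplier 10^-2 → silver.
±2% tolerance → red.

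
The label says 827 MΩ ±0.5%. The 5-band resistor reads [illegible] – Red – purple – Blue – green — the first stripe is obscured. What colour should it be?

827000000 Ω = 827 × 10^6.
The first band gives digit 8 of the significand, and 8 is grey.

grey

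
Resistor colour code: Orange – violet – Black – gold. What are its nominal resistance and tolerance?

Orange → 3 (first significant figure)
Violet → 7 (second significant figure)
Black → ×1 multiplier
Gold → ±5% tolerance
37 × 1 = 37 Ω

37 Ω ±5%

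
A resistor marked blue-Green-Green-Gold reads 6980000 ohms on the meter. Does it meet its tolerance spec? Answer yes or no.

Blue → 6 (first significant figure)
Green → 5 (second significant figure)
Green → ×10^5 multiplier
Gold → ±5% tolerance
65 × 100000 = 6500000 Ω
Allowed range: 6175000 Ω to 6825000 Ω.
6980000 ohms lies outside that range.

no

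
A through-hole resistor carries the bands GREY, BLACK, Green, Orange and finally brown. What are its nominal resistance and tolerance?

805000 Ω ±1%

Grey → 8 (first significant figure)
Black → 0 (second significant figure)
Green → 5 (third significant figure)
Orange → ×10^3 multiplier
Brown → ±1% tolerance
805 × 1000 = 805000 Ω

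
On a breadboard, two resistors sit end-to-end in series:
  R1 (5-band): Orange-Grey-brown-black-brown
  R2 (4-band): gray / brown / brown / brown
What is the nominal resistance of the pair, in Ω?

R1: orange, grey, brown → 381; black ×1 → 381 Ω.
R2: grey, brown → 81; brown ×10 → 810 Ω.
Series: 381 + 810 = 1191 Ω.

1191 Ω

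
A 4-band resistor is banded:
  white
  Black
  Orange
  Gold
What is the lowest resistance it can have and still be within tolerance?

85500 Ω

White → 9 (first significant figure)
Black → 0 (second significant figure)
Orange → ×10^3 multiplier
Gold → ±5% tolerance
90 × 1000 = 90000 Ω
Lowest = 90000 × (1 − 5/100) = 85500 Ω.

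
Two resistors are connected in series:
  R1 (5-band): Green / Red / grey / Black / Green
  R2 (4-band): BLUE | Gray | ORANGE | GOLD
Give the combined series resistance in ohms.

68528 Ω

R1: green, red, grey → 528; black ×1 → 528 Ω.
R2: blue, grey → 68; orange ×10^3 → 68000 Ω.
Series: 528 + 68000 = 68528 Ω.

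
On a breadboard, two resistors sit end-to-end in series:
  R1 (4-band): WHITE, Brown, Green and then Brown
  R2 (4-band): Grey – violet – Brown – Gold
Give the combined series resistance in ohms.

9100870 Ω

R1: white, brown → 91; green ×10^5 → 9100000 Ω.
R2: grey, violet → 87; brown ×10 → 870 Ω.
Series: 9100000 + 870 = 9100870 Ω.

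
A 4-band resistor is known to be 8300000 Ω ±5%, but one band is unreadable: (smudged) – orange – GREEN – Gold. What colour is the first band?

8300000 Ω = 83 × 10^5.
The first band gives digit 8 of the significand, and 8 is grey.

grey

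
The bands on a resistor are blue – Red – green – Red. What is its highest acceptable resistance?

6324000 Ω

Blue → 6 (first significant figure)
Red → 2 (second significant figure)
Green → ×10^5 multiplier
Red → ±2% tolerance
62 × 100000 = 6200000 Ω
Highest = 6200000 × (1 + 2/100) = 6324000 Ω.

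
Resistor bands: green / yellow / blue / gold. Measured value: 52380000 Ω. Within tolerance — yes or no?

yes

Green → 5 (first significant figure)
Yellow → 4 (second significant figure)
Blue → ×10^6 multiplier
Gold → ±5% tolerance
54 × 1000000 = 54000000 Ω
Allowed range: 51300000 Ω to 56700000 Ω.
52380000 Ω lies inside that range.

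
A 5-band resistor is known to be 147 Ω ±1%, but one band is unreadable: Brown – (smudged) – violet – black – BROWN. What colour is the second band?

yellow

147 Ω = 147 × 10^0.
The second band gives digit 4 of the significand, and 4 is yellow.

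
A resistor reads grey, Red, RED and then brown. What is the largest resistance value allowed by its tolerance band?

Grey → 8 (first significant figure)
Red → 2 (second significant figure)
Red → ×10^2 multiplier
Brown → ±1% tolerance
82 × 100 = 8200 Ω
Largest = 8200 × (1 + 1/100) = 8282 Ω.

8282 Ω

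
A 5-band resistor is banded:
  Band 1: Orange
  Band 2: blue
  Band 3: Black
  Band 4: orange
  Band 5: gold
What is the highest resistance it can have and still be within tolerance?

Orange → 3 (first significant figure)
Blue → 6 (second significant figure)
Black → 0 (third significant figure)
Orange → ×10^3 multiplier
Gold → ±5% tolerance
360 × 1000 = 360000 Ω
Highest = 360000 × (1 + 5/100) = 378000 Ω.

378000 Ω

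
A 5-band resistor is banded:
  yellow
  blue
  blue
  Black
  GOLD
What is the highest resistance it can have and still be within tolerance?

Yellow → 4 (first significant figure)
Blue → 6 (second significant figure)
Blue → 6 (third significant figure)
Black → ×1 multiplier
Gold → ±5% tolerance
466 × 1 = 466 Ω
Highest = 466 × (1 + 5/100) = 489.3 Ω.

489.3 Ω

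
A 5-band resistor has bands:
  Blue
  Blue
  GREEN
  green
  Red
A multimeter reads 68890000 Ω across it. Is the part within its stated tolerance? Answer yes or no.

no

Blue → 6 (first significant figure)
Blue → 6 (second significant figure)
Green → 5 (third significant figure)
Green → ×10^5 multiplier
Red → ±2% tolerance
665 × 100000 = 66500000 Ω
Allowed range: 65170000 Ω to 67830000 Ω.
68890000 Ω lies outside that range.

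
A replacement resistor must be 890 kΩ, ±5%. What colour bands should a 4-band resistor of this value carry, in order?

890000 Ω = 89 × 10^4.
8 → grey
9 → white
Multiplier 10^4 → yellow.
±5% tolerance → gold.

grey, white, yellow, gold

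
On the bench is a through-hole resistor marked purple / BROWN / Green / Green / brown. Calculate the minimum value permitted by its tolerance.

Violet → 7 (first significant figure)
Brown → 1 (second significant figure)
Green → 5 (third significant figure)
Green → ×10^5 multiplier
Brown → ±1% tolerance
715 × 100000 = 71500000 Ω
Minimum = 71500000 × (1 − 1/100) = 70785000 Ω.

70785000 Ω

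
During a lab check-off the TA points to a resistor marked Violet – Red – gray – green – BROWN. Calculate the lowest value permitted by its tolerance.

Violet → 7 (first significant figure)
Red → 2 (second significant figure)
Grey → 8 (third significant figure)
Green → ×10^5 multiplier
Brown → ±1% tolerance
728 × 100000 = 72800000 Ω
Lowest = 72800000 × (1 − 1/100) = 72072000 Ω.

72072000 Ω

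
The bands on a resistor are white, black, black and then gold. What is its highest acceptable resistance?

White → 9 (first significant figure)
Black → 0 (second significant figure)
Black → ×1 multiplier
Gold → ±5% tolerance
90 × 1 = 90 Ω
Highest = 90 × (1 + 5/100) = 94.5 Ω.

94.5 Ω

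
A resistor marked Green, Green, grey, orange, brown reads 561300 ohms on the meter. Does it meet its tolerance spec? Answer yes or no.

yes

Green → 5 (first significant figure)
Green → 5 (second significant figure)
Grey → 8 (third significant figure)
Orange → ×10^3 multiplier
Brown → ±1% tolerance
558 × 1000 = 558000 Ω
Allowed range: 552420 Ω to 563580 Ω.
561300 ohms lies inside that range.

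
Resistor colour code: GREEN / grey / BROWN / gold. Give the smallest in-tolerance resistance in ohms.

551 Ω

Green → 5 (first significant figure)
Grey → 8 (second significant figure)
Brown → ×10 multiplier
Gold → ±5% tolerance
58 × 10 = 580 Ω
Smallest = 580 × (1 − 5/100) = 551 Ω.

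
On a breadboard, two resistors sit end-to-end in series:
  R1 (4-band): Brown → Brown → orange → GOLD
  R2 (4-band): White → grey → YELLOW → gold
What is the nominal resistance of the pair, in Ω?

991000 Ω

R1: brown, brown → 11; orange ×10^3 → 11000 Ω.
R2: white, grey → 98; yellow ×10^4 → 980000 Ω.
Series: 11000 + 980000 = 991000 Ω.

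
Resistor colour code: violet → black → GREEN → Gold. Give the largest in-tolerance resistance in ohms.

Violet → 7 (first significant figure)
Black → 0 (second significant figure)
Green → ×10^5 multiplier
Gold → ±5% tolerance
70 × 100000 = 7000000 Ω
Largest = 7000000 × (1 + 5/100) = 7350000 Ω.

7350000 Ω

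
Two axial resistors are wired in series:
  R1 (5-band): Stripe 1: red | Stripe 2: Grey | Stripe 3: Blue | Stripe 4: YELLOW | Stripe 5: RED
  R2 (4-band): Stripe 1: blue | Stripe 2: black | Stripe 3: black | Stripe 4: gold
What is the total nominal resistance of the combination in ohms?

2860060 Ω

R1: red, grey, blue → 286; yellow ×10^4 → 2860000 Ω.
R2: blue, black → 60; black ×1 → 60 Ω.
Series: 2860000 + 60 = 2860060 Ω.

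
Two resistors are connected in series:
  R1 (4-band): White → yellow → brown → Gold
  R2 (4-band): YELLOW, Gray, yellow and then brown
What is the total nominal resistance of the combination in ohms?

480940 Ω

R1: white, yellow → 94; brown ×10 → 940 Ω.
R2: yellow, grey → 48; yellow ×10^4 → 480000 Ω.
Series: 940 + 480000 = 480940 Ω.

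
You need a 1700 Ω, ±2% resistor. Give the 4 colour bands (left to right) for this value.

brown, violet, red, red

1700 Ω = 17 × 10^2.
1 → brown
7 → violet
Multiplier 10^2 → red.
±2% tolerance → red.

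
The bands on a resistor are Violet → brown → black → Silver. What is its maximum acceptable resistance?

78.1 Ω

Violet → 7 (first significant figure)
Brown → 1 (second significant figure)
Black → ×1 multiplier
Silver → ±10% tolerance
71 × 1 = 71 Ω
Maximum = 71 × (1 + 10/100) = 78.1 Ω.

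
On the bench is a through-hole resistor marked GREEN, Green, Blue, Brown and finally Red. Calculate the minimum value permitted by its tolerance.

Green → 5 (first significant figure)
Green → 5 (second significant figure)
Blue → 6 (third significant figure)
Brown → ×10 multiplier
Red → ±2% tolerance
556 × 10 = 5560 Ω
Minimum = 5560 × (1 − 2/100) = 5448.8 Ω.

5448.8 Ω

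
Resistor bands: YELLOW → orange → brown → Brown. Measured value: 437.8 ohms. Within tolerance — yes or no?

Yellow → 4 (first significant figure)
Orange → 3 (second significant figure)
Brown → ×10 multiplier
Brown → ±1% tolerance
43 × 10 = 430 Ω
Allowed range: 425.7 Ω to 434.3 Ω.
437.8 ohms lies outside that range.

no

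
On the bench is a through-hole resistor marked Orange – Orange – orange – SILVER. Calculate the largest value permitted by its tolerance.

Orange → 3 (first significant figure)
Orange → 3 (second significant figure)
Orange → ×10^3 multiplier
Silver → ±10% tolerance
33 × 1000 = 33000 Ω
Largest = 33000 × (1 + 10/100) = 36300 Ω.

36300 Ω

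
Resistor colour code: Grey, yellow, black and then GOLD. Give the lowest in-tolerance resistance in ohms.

Grey → 8 (first significant figure)
Yellow → 4 (second significant figure)
Black → ×1 multiplier
Gold → ±5% tolerance
84 × 1 = 84 Ω
Lowest = 84 × (1 − 5/100) = 79.8 Ω.

79.8 Ω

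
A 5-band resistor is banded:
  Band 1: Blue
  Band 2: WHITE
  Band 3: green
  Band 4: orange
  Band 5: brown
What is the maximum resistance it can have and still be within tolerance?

Blue → 6 (first significant figure)
White → 9 (second significant figure)
Green → 5 (third significant figure)
Orange → ×10^3 multiplier
Brown → ±1% tolerance
695 × 1000 = 695000 Ω
Maximum = 695000 × (1 + 1/100) = 701950 Ω.

701950 Ω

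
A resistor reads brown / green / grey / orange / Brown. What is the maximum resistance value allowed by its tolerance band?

Brown → 1 (first significant figure)
Green → 5 (second significant figure)
Grey → 8 (third significant figure)
Orange → ×10^3 multiplier
Brown → ±1% tolerance
158 × 1000 = 158000 Ω
Maximum = 158000 × (1 + 1/100) = 159580 Ω.

159580 Ω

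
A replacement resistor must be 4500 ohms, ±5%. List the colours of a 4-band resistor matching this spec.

yellow, green, red, gold

4500 Ω = 45 × 10^2.
4 → yellow
5 → green
Multiplier 10^2 → red.
±5% tolerance → gold.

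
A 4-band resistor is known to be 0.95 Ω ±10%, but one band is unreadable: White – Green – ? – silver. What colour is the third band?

0.95 Ω = 95 × 10^-2.
The third band is the multiplier, 10^-2, which is silver.

silver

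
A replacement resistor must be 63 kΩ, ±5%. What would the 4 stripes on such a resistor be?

63000 Ω = 63 × 10^3.
6 → blue
3 → orange
Multiplier 10^3 → orange.
±5% tolerance → gold.

blue, orange, orange, gold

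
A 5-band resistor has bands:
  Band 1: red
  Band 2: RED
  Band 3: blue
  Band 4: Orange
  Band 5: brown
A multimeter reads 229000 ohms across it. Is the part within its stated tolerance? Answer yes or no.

Red → 2 (first significant figure)
Red → 2 (second significant figure)
Blue → 6 (third significant figure)
Orange → ×10^3 multiplier
Brown → ±1% tolerance
226 × 1000 = 226000 Ω
Allowed range: 223740 Ω to 228260 Ω.
229000 ohms lies outside that range.

no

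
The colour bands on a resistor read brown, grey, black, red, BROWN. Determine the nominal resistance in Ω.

18000 Ω

Brown → 1 (first significant figure)
Grey → 8 (second significant figure)
Black → 0 (third significant figure)
Red → ×10^2 multiplier
180 × 100 = 18000 Ω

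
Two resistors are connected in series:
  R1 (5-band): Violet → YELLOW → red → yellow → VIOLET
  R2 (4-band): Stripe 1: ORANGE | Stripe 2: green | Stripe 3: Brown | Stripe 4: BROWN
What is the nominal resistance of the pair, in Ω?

R1: violet, yellow, red → 742; yellow ×10^4 → 7420000 Ω.
R2: orange, green → 35; brown ×10 → 350 Ω.
Series: 7420000 + 350 = 7420350 Ω.

7420350 Ω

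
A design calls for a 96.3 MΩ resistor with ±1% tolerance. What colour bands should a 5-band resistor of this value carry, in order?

96300000 Ω = 963 × 10^5.
9 → white
6 → blue
3 → orange
Multiplier 10^5 → green.
±1% tolerance → brown.

white, blue, orange, green, brown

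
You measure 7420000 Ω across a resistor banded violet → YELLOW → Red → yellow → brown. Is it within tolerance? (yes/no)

yes

Violet → 7 (first significant figure)
Yellow → 4 (second significant figure)
Red → 2 (third significant figure)
Yellow → ×10^4 multiplier
Brown → ±1% tolerance
742 × 10000 = 7420000 Ω
Allowed range: 7345800 Ω to 7494200 Ω.
7420000 Ω lies inside that range.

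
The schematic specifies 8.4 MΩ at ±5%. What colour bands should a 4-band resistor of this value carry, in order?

8400000 Ω = 84 × 10^5.
8 → grey
4 → yellow
Multiplier 10^5 → green.
±5% tolerance → gold.

grey, yellow, green, gold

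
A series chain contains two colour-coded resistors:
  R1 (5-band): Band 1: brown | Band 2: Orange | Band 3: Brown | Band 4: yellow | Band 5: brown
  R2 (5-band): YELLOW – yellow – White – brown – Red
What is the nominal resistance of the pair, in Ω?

R1: brown, orange, brown → 131; yellow ×10^4 → 1310000 Ω.
R2: yellow, yellow, white → 449; brown ×10 → 4490 Ω.
Series: 1310000 + 4490 = 1314490 Ω.

1314490 Ω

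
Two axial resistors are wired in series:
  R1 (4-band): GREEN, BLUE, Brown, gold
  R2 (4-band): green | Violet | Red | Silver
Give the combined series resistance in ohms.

R1: green, blue → 56; brown ×10 → 560 Ω.
R2: green, violet → 57; red ×10^2 → 5700 Ω.
Series: 560 + 5700 = 6260 Ω.

6260 Ω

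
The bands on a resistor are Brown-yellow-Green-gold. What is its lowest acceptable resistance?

1330000 Ω

Brown → 1 (first significant figure)
Yellow → 4 (second significant figure)
Green → ×10^5 multiplier
Gold → ±5% tolerance
14 × 100000 = 1400000 Ω
Lowest = 1400000 × (1 − 5/100) = 1330000 Ω.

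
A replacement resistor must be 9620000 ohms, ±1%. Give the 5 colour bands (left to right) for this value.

white, blue, red, yellow, brown

9620000 Ω = 962 × 10^4.
9 → white
6 → blue
2 → red
Multiplier 10^4 → yellow.
±1% tolerance → brown.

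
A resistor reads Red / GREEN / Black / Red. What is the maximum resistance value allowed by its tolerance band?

25.5 Ω

Red → 2 (first significant figure)
Green → 5 (second significant figure)
Black → ×1 multiplier
Red → ±2% tolerance
25 × 1 = 25 Ω
Maximum = 25 × (1 + 2/100) = 25.5 Ω.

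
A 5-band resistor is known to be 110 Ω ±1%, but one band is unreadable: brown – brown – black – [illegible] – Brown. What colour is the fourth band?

110 Ω = 110 × 10^0.
The fourth band is the multiplier, 10^0, which is black.

black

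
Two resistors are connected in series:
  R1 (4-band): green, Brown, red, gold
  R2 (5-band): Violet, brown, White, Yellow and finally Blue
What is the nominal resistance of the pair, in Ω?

R1: green, brown → 51; red ×10^2 → 5100 Ω.
R2: violet, brown, white → 719; yellow ×10^4 → 7190000 Ω.
Series: 5100 + 7190000 = 7195100 Ω.

7195100 Ω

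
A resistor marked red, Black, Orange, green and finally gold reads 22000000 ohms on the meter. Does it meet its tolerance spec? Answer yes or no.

Red → 2 (first significant figure)
Black → 0 (second significant figure)
Orange → 3 (third significant figure)
Green → ×10^5 multiplier
Gold → ±5% tolerance
203 × 100000 = 20300000 Ω
Allowed range: 19285000 Ω to 21315000 Ω.
22000000 ohms lies outside that range.

no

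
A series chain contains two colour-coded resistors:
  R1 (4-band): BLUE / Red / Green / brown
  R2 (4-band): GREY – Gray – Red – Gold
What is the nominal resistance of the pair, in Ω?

6208800 Ω

R1: blue, red → 62; green ×10^5 → 6200000 Ω.
R2: grey, grey → 88; red ×10^2 → 8800 Ω.
Series: 6200000 + 8800 = 6208800 Ω.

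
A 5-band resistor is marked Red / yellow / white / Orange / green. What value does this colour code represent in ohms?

249000 Ω

Red → 2 (first significant figure)
Yellow → 4 (second significant figure)
White → 9 (third significant figure)
Orange → ×10^3 multiplier
249 × 1000 = 249000 Ω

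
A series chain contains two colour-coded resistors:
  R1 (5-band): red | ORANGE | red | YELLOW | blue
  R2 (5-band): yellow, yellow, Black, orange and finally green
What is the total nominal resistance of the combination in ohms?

R1: red, orange, red → 232; yellow ×10^4 → 2320000 Ω.
R2: yellow, yellow, black → 440; orange ×10^3 → 440000 Ω.
Series: 2320000 + 440000 = 2760000 Ω.

2760000 Ω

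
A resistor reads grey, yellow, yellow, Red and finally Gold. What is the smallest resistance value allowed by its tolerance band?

Grey → 8 (first significant figure)
Yellow → 4 (second significant figure)
Yellow → 4 (third significant figure)
Red → ×10^2 multiplier
Gold → ±5% tolerance
844 × 100 = 84400 Ω
Smallest = 84400 × (1 − 5/100) = 80180 Ω.

80180 Ω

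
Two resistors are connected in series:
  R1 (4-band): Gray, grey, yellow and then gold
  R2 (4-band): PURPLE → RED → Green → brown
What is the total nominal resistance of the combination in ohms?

R1: grey, grey → 88; yellow ×10^4 → 880000 Ω.
R2: violet, red → 72; green ×10^5 → 7200000 Ω.
Series: 880000 + 7200000 = 8080000 Ω.

8080000 Ω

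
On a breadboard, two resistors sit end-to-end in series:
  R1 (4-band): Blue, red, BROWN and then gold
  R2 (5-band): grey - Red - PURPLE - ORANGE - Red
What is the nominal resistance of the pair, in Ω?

R1: blue, red → 62; brown ×10 → 620 Ω.
R2: grey, red, violet → 827; orange ×10^3 → 827000 Ω.
Series: 620 + 827000 = 827620 Ω.

827620 Ω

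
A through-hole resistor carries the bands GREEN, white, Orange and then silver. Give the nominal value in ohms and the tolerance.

Green → 5 (first significant figure)
White → 9 (second significant figure)
Orange → ×10^3 multiplier
Silver → ±10% tolerance
59 × 1000 = 59000 Ω

59000 Ω ±10%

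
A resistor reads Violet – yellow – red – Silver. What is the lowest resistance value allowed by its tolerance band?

6660 Ω

Violet → 7 (first significant figure)
Yellow → 4 (second significant figure)
Red → ×10^2 multiplier
Silver → ±10% tolerance
74 × 100 = 7400 Ω
Lowest = 7400 × (1 − 10/100) = 6660 Ω.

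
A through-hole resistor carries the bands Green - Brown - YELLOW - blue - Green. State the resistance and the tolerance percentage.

Green → 5 (first significant figure)
Brown → 1 (second significant figure)
Yellow → 4 (third significant figure)
Blue → ×10^6 multiplier
Green → ±0.5% tolerance
514 × 1000000 = 514000000 Ω

514000000 Ω ±0.5%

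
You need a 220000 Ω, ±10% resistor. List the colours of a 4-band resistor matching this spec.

red, red, yellow, silver

220000 Ω = 22 × 10^4.
2 → red
2 → red
Multiplier 10^4 → yellow.
±10% tolerance → silver.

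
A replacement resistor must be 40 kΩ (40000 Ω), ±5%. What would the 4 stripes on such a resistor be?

yellow, black, orange, gold

40000 Ω = 40 × 10^3.
4 → yellow
0 → black
Multiplier 10^3 → orange.
±5% tolerance → gold.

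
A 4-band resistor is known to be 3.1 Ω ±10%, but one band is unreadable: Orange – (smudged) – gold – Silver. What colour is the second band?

3.1 Ω = 31 × 10^-1.
The second band gives digit 1 of the significand, and 1 is brown.

brown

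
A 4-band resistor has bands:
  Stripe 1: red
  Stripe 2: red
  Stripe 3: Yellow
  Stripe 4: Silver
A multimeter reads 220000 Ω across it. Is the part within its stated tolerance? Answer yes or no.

yes

Red → 2 (first significant figure)
Red → 2 (second significant figure)
Yellow → ×10^4 multiplier
Silver → ±10% tolerance
22 × 10000 = 220000 Ω
Allowed range: 198000 Ω to 242000 Ω.
220000 Ω lies inside that range.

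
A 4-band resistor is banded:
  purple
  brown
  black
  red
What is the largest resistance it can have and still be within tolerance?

72.42 Ω

Violet → 7 (first significant figure)
Brown → 1 (second significant figure)
Black → ×1 multiplier
Red → ±2% tolerance
71 × 1 = 71 Ω
Largest = 71 × (1 + 2/100) = 72.42 Ω.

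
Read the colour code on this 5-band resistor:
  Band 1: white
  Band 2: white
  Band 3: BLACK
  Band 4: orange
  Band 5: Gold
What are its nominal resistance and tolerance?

White → 9 (first significant figure)
White → 9 (second significant figure)
Black → 0 (third significant figure)
Orange → ×10^3 multiplier
Gold → ±5% tolerance
990 × 1000 = 990000 Ω

990000 Ω ±5%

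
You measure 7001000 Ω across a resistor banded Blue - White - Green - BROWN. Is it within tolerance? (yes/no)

Blue → 6 (first significant figure)
White → 9 (second significant figure)
Green → ×10^5 multiplier
Brown → ±1% tolerance
69 × 100000 = 6900000 Ω
Allowed range: 6831000 Ω to 6969000 Ω.
7001000 Ω lies outside that range.

no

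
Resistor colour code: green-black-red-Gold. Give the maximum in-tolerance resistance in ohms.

Green → 5 (first significant figure)
Black → 0 (second significant figure)
Red → ×10^2 multiplier
Gold → ±5% tolerance
50 × 100 = 5000 Ω
Maximum = 5000 × (1 + 5/100) = 5250 Ω.

5250 Ω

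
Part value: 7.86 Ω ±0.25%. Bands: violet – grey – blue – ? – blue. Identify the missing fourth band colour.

7.86 Ω = 786 × 10^-2.
The fourth band is the multiplier, 10^-2, which is silver.

silver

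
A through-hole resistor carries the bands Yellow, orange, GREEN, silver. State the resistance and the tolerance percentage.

4300000 Ω ±10%

Yellow → 4 (first significant figure)
Orange → 3 (second significant figure)
Green → ×10^5 multiplier
Silver → ±10% tolerance
43 × 100000 = 4300000 Ω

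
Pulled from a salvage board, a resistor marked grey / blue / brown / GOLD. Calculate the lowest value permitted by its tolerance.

817 Ω

Grey → 8 (first significant figure)
Blue → 6 (second significant figure)
Brown → ×10 multiplier
Gold → ±5% tolerance
86 × 10 = 860 Ω
Lowest = 860 × (1 − 5/100) = 817 Ω.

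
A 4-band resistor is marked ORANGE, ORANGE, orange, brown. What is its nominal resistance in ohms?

33000 Ω

Orange → 3 (first significant figure)
Orange → 3 (second significant figure)
Orange → ×10^3 multiplier
33 × 1000 = 33000 Ω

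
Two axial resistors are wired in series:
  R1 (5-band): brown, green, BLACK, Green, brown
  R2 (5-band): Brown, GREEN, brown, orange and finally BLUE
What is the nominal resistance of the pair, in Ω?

R1: brown, green, black → 150; green ×10^5 → 15000000 Ω.
R2: brown, green, brown → 151; orange ×10^3 → 151000 Ω.
Series: 15000000 + 151000 = 15151000 Ω.

15151000 Ω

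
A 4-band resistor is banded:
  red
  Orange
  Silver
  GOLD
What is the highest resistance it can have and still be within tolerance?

Red → 2 (first significant figure)
Orange → 3 (second significant figure)
Silver → ×0.01 multiplier
Gold → ±5% tolerance
23 × 0.01 = 0.23 Ω
Highest = 0.23 × (1 + 5/100) = 0.2415 Ω.

0.2415 Ω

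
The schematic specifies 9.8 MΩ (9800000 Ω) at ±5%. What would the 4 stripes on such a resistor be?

white, grey, green, gold

9800000 Ω = 98 × 10^5.
9 → white
8 → grey
Multiplier 10^5 → green.
±5% tolerance → gold.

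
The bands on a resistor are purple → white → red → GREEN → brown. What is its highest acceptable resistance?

79992000 Ω

Violet → 7 (first significant figure)
White → 9 (second significant figure)
Red → 2 (third significant figure)
Green → ×10^5 multiplier
Brown → ±1% tolerance
792 × 100000 = 79200000 Ω
Highest = 79200000 × (1 + 1/100) = 79992000 Ω.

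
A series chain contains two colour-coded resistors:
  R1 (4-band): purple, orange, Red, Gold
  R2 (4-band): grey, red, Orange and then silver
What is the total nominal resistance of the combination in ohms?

R1: violet, orange → 73; red ×10^2 → 7300 Ω.
R2: grey, red → 82; orange ×10^3 → 82000 Ω.
Series: 7300 + 82000 = 89300 Ω.

89300 Ω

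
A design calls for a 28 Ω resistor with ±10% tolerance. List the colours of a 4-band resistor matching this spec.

red, grey, black, silver

28 Ω = 28 × 10^0.
2 → red
8 → grey
Multiplier 10^0 → black.
±10% tolerance → silver.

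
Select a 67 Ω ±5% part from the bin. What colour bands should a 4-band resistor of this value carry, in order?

blue, violet, black, gold

67 Ω = 67 × 10^0.
6 → blue
7 → violet
Multiplier 10^0 → black.
±5% tolerance → gold.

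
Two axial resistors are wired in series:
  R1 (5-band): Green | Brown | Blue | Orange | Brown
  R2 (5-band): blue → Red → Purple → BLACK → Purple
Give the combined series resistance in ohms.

R1: green, brown, blue → 516; orange ×10^3 → 516000 Ω.
R2: blue, red, violet → 627; black ×1 → 627 Ω.
Series: 516000 + 627 = 516627 Ω.

516627 Ω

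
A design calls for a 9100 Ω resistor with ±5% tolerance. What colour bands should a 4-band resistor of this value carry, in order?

9100 Ω = 91 × 10^2.
9 → white
1 → brown
Multiplier 10^2 → red.
±5% tolerance → gold.

white, brown, red, gold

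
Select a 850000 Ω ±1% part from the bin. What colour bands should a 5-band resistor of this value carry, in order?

850000 Ω = 850 × 10^3.
8 → grey
5 → green
0 → black
Multiplier 10^3 → orange.
±1% tolerance → brown.

grey, green, black, orange, brown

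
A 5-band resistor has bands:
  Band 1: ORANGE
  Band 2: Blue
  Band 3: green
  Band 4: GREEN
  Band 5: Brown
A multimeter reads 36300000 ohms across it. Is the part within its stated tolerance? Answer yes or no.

Orange → 3 (first significant figure)
Blue → 6 (second significant figure)
Green → 5 (third significant figure)
Green → ×10^5 multiplier
Brown → ±1% tolerance
365 × 100000 = 36500000 Ω
Allowed range: 36135000 Ω to 36865000 Ω.
36300000 ohms lies inside that range.

yes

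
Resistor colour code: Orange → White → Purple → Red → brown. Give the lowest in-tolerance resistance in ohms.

39303 Ω

Orange → 3 (first significant figure)
White → 9 (second significant figure)
Violet → 7 (third significant figure)
Red → ×10^2 multiplier
Brown → ±1% tolerance
397 × 100 = 39700 Ω
Lowest = 39700 × (1 − 1/100) = 39303 Ω.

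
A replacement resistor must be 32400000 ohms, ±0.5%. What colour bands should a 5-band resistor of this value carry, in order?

32400000 Ω = 324 × 10^5.
3 → orange
2 → red
4 → yellow
Multiplier 10^5 → green.
±0.5% tolerance → green.

orange, red, yellow, green, green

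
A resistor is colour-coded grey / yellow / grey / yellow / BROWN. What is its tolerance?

±1%

The last band, brown, is the tolerance band.
Brown corresponds to ±1%.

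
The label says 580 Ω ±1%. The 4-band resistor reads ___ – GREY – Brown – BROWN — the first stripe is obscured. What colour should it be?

580 Ω = 58 × 10^1.
The first band gives digit 5 of the significand, and 5 is green.

green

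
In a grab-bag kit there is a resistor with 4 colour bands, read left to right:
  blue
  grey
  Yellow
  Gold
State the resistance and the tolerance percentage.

680000 Ω ±5%

Blue → 6 (first significant figure)
Grey → 8 (second significant figure)
Yellow → ×10^4 multiplier
Gold → ±5% tolerance
68 × 10000 = 680000 Ω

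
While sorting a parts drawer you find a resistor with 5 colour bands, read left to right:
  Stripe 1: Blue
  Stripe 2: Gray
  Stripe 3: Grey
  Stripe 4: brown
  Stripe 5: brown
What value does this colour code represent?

Blue → 6 (first significant figure)
Grey → 8 (second significant figure)
Grey → 8 (third significant figure)
Brown → ×10 multiplier
688 × 10 = 6880 Ω

6880 Ω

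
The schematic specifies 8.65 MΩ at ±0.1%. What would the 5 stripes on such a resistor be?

8650000 Ω = 865 × 10^4.
8 → grey
6 → blue
5 → green
Multiplier 10^4 → yellow.
±0.1% tolerance → violet.

grey, blue, green, yellow, violet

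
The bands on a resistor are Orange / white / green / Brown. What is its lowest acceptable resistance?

3861000 Ω

Orange → 3 (first significant figure)
White → 9 (second significant figure)
Green → ×10^5 multiplier
Brown → ±1% tolerance
39 × 100000 = 3900000 Ω
Lowest = 3900000 × (1 − 1/100) = 3861000 Ω.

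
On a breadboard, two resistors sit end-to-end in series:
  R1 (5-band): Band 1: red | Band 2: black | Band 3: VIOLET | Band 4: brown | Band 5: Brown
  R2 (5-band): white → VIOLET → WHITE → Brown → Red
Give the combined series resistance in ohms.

R1: red, black, violet → 207; brown ×10 → 2070 Ω.
R2: white, violet, white → 979; brown ×10 → 9790 Ω.
Series: 2070 + 9790 = 11860 Ω.

11860 Ω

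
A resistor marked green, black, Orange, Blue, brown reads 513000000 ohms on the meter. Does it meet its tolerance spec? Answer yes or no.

Green → 5 (first significant figure)
Black → 0 (second significant figure)
Orange → 3 (third significant figure)
Blue → ×10^6 multiplier
Brown → ±1% tolerance
503 × 1000000 = 503000000 Ω
Allowed range: 497970000 Ω to 508030000 Ω.
513000000 ohms lies outside that range.

no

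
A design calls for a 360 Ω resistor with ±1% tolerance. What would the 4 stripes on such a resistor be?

orange, blue, brown, brown

360 Ω = 36 × 10^1.
3 → orange
6 → blue
Multiplier 10^1 → brown.
±1% tolerance → brown.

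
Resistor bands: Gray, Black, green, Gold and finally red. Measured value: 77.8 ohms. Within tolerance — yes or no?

Grey → 8 (first significant figure)
Black → 0 (second significant figure)
Green → 5 (third significant figure)
Gold → ×0.1 multiplier
Red → ±2% tolerance
805 × 0.1 = 80.5 Ω
Allowed range: 78.89 Ω to 82.11 Ω.
77.8 ohms lies outside that range.

no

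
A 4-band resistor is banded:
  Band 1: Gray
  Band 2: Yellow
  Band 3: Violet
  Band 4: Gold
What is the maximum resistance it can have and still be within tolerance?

Grey → 8 (first significant figure)
Yellow → 4 (second significant figure)
Violet → ×10^7 multiplier
Gold → ±5% tolerance
84 × 10000000 = 840000000 Ω
Maximum = 840000000 × (1 + 5/100) = 882000000 Ω.

882000000 Ω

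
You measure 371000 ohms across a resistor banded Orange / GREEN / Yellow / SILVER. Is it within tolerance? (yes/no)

Orange → 3 (first significant figure)
Green → 5 (second significant figure)
Yellow → ×10^4 multiplier
Silver → ±10% tolerance
35 × 10000 = 350000 Ω
Allowed range: 315000 Ω to 385000 Ω.
371000 ohms lies inside that range.

yes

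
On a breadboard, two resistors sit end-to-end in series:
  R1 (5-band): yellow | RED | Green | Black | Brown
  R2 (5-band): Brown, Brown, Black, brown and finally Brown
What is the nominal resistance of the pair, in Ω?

1525 Ω

R1: yellow, red, green → 425; black ×1 → 425 Ω.
R2: brown, brown, black → 110; brown ×10 → 1100 Ω.
Series: 425 + 1100 = 1525 Ω.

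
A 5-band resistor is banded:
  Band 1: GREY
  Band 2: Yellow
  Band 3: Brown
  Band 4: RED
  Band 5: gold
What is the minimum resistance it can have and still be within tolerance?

Grey → 8 (first significant figure)
Yellow → 4 (second significant figure)
Brown → 1 (third significant figure)
Red → ×10^2 multiplier
Gold → ±5% tolerance
841 × 100 = 84100 Ω
Minimum = 84100 × (1 − 5/100) = 79895 Ω.

79895 Ω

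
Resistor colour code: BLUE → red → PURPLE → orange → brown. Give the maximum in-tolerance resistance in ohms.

Blue → 6 (first significant figure)
Red → 2 (second significant figure)
Violet → 7 (third significant figure)
Orange → ×10^3 multiplier
Brown → ±1% tolerance
627 × 1000 = 627000 Ω
Maximum = 627000 × (1 + 1/100) = 633270 Ω.

633270 Ω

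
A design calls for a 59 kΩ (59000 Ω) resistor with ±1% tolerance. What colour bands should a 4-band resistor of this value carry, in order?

green, white, orange, brown

59000 Ω = 59 × 10^3.
5 → green
9 → white
Multiplier 10^3 → orange.
±1% tolerance → brown.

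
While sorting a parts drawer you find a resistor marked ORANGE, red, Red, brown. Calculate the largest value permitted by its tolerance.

3232 Ω

Orange → 3 (first significant figure)
Red → 2 (second significant figure)
Red → ×10^2 multiplier
Brown → ±1% tolerance
32 × 100 = 3200 Ω
Largest = 3200 × (1 + 1/100) = 3232 Ω.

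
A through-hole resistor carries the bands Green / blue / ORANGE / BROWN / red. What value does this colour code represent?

5630 Ω

Green → 5 (first significant figure)
Blue → 6 (second significant figure)
Orange → 3 (third significant figure)
Brown → ×10 multiplier
563 × 10 = 5630 Ω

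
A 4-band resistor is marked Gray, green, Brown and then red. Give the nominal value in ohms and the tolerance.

Grey → 8 (first significant figure)
Green → 5 (second significant figure)
Brown → ×10 multiplier
Red → ±2% tolerance
85 × 10 = 850 Ω

850 Ω ±2%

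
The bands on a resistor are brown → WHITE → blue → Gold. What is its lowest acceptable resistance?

18050000 Ω

Brown → 1 (first significant figure)
White → 9 (second significant figure)
Blue → ×10^6 multiplier
Gold → ±5% tolerance
19 × 1000000 = 19000000 Ω
Lowest = 19000000 × (1 − 5/100) = 18050000 Ω.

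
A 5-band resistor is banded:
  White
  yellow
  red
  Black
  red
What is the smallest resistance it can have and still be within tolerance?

923.16 Ω

White → 9 (first significant figure)
Yellow → 4 (second significant figure)
Red → 2 (third significant figure)
Black → ×1 multiplier
Red → ±2% tolerance
942 × 1 = 942 Ω
Smallest = 942 × (1 − 2/100) = 923.16 Ω.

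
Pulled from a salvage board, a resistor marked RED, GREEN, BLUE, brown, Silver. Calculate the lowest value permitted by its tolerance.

2304 Ω

Red → 2 (first significant figure)
Green → 5 (second significant figure)
Blue → 6 (third significant figure)
Brown → ×10 multiplier
Silver → ±10% tolerance
256 × 10 = 2560 Ω
Lowest = 2560 × (1 − 10/100) = 2304 Ω.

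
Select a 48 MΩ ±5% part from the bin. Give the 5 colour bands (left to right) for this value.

48000000 Ω = 480 × 10^5.
4 → yellow
8 → grey
0 → black
Multiplier 10^5 → green.
±5% tolerance → gold.

yellow, grey, black, green, gold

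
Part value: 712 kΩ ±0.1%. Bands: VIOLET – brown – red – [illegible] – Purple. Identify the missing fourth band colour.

712000 Ω = 712 × 10^3.
The fourth band is the multiplier, 10^3, which is orange.

orange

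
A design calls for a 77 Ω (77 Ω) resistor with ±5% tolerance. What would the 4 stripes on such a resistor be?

77 Ω = 77 × 10^0.
7 → violet
7 → violet
Multiplier 10^0 → black.
±5% tolerance → gold.

violet, violet, black, gold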